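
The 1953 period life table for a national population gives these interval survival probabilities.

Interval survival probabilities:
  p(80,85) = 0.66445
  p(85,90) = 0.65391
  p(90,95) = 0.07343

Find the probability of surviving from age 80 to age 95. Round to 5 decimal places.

0.03190

P(survive 80→95) = 0.66445 × 0.65391 × 0.07343.
= 0.031905.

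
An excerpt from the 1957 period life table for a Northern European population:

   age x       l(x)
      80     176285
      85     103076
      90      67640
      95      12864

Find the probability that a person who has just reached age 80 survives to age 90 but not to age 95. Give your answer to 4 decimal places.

This is the probability of reaching 90 but not 95, conditional on being alive at 80: (l(90) − l(95)) / l(80).
= (67640 − 12864) / 176285 = 54776 / 176285 = 0.310724.

0.3107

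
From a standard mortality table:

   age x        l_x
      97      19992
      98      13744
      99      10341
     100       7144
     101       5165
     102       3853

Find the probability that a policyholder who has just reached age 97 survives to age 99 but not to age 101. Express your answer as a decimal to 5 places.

We want 2|2q97 = (l_99 − l_101)/l_97.
This is the probability of reaching 99 but not 101, conditional on being alive at 97: (l_99 − l_101) / l_97.
= (10341 − 5165) / 19992 = 5176 / 19992 = 0.258904.

0.25890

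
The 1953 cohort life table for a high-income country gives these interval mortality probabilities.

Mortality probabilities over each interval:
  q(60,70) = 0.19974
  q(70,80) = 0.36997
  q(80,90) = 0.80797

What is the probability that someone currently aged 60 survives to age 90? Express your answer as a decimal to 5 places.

0.09682

Survival from 60 to 90 is the product of surviving each interval: (1 − 0.19974) × (1 − 0.36997) × (1 − 0.80797).
= 0.80026 × 0.63003 × 0.19203 = 0.096819.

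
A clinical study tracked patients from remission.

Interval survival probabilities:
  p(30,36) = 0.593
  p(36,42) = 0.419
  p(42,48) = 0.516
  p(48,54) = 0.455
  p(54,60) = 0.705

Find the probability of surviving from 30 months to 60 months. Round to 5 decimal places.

Survival from 30 to 60 is the product of surviving each interval: 0.593 × 0.419 × 0.516 × 0.455 × 0.705.
= 0.041126.

0.04113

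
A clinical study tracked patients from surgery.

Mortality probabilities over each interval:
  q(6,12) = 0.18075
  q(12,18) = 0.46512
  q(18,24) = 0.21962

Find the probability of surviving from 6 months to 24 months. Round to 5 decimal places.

0.34196

P(survive 6→24) = (1 − 0.18075) × (1 − 0.46512) × (1 − 0.21962).
= 0.81925 × 0.53488 × 0.78038 = 0.341963.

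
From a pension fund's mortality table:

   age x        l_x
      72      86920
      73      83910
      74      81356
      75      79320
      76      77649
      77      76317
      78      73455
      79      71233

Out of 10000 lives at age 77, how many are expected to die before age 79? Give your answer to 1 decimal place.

The relevant probability is 1 − 71233/76317 = 0.066617.
Expected number = 10000 × 0.066617 = 666.2.

666.2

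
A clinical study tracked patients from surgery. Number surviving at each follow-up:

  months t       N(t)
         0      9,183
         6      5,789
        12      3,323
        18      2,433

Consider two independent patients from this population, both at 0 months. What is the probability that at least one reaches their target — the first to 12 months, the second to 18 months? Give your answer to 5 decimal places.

p₁ = N(12)/N(0) = 3,323/9,183 = 0.361864; p₂ = N(18)/N(0) = 2,433/9,183 = 0.264946.
P(at least one) = 1 − (1−p₁)(1−p₂) = 1 − 0.638136 × 0.735054 = 0.530936.

0.53094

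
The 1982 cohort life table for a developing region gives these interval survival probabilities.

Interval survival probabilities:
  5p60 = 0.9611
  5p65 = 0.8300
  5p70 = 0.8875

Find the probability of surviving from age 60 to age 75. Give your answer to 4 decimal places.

Survival from 60 to 75 is the product of surviving each interval: 0.9611 × 0.8300 × 0.8875.
= 0.707970.

0.7080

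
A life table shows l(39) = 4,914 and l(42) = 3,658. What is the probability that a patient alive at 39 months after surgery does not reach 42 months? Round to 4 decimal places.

0.2556

P(die before 42 | alive at 39) = 1 − l(42)/l(39) = 1 − 3,658/4,914 = (1,256)/4,914 = 0.255596.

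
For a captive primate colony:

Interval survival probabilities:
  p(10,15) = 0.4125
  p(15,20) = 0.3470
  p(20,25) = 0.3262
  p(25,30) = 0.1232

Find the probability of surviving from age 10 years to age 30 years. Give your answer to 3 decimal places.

Chaining the interval survival probabilities: 0.4125 × 0.3470 × 0.3262 × 0.1232.
= 0.005752.

0.006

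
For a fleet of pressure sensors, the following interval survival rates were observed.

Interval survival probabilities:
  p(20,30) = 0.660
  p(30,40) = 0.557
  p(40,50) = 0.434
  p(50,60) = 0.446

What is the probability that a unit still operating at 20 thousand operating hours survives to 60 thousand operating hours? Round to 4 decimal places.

0.0712

Chaining the interval survival probabilities: 0.660 × 0.557 × 0.434 × 0.446.
= 0.071158.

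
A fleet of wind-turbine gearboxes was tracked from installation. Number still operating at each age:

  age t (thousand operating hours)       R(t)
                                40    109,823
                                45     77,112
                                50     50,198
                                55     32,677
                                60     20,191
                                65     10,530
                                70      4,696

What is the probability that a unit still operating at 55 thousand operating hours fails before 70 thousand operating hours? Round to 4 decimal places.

P(fail before 70 | operational at 55) = 1 − R(70)/R(55) = 1 − 4,696/32,677 = (27,981)/32,677 = 0.856290.

0.8563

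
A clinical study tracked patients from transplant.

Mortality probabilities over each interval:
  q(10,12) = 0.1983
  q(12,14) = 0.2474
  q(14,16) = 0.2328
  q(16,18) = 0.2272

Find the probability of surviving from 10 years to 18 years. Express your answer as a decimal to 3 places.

The overall survival probability is (1 − 0.1983) × (1 − 0.2474) × (1 − 0.2328) × (1 − 0.2272).
= 0.8017 × 0.7526 × 0.7672 × 0.7728 = 0.357727.

0.358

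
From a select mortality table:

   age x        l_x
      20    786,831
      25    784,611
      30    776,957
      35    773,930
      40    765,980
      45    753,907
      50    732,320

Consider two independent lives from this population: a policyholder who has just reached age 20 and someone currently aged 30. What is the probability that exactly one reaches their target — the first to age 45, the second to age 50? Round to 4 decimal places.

0.0945

p₁ = l_45/l_20 = 753,907/786,831 = 0.958156; p₂ = l_50/l_30 = 732,320/776,957 = 0.942549.
P(exactly one) = p₁(1−p₂) + (1−p₁)p₂ = 0.055047 + 0.039440 = 0.094487.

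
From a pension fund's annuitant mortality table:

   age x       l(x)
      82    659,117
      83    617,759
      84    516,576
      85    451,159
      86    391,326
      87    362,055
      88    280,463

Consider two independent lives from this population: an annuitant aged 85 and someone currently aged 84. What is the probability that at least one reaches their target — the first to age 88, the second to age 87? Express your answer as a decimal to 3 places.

0.887

p₁ = l(88)/l(85) = 280,463/451,159 = 0.621650; p₂ = l(87)/l(84) = 362,055/516,576 = 0.700875.
P(at least one) = 1 − (1−p₁)(1−p₂) = 1 − 0.378350 × 0.299125 = 0.886826.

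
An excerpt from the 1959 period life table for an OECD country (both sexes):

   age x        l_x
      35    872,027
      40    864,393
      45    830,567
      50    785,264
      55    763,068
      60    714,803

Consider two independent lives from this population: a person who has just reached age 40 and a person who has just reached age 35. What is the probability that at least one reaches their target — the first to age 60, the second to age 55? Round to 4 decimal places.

p₁ = l_60/l_40 = 714,803/864,393 = 0.826942; p₂ = l_55/l_35 = 763,068/872,027 = 0.875051.
P(at least one) = 1 − (1−p₁)(1−p₂) = 1 − 0.173058 × 0.124949 = 0.978377.

0.9784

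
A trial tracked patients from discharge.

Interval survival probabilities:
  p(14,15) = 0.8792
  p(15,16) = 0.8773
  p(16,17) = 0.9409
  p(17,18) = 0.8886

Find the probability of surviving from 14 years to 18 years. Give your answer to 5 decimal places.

P(survive 14→18) = 0.8792 × 0.8773 × 0.9409 × 0.8886.
= 0.644890.

0.64489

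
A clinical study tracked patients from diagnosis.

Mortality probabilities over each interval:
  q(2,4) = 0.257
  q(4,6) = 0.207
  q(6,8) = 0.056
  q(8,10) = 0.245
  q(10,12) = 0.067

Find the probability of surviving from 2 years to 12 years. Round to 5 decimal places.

0.39180

P(survive 2→12) = (1 − 0.257) × (1 − 0.207) × (1 − 0.056) × (1 − 0.245) × (1 − 0.067).
= 0.743 × 0.793 × 0.944 × 0.755 × 0.933 = 0.391798.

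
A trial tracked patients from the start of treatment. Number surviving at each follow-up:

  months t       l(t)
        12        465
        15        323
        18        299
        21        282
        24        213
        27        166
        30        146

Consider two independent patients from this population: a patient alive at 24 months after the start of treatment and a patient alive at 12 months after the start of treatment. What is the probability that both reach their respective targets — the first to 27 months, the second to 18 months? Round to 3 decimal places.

0.501

p₁ = l(27)/l(24) = 166/213 = 0.779343; p₂ = l(18)/l(12) = 299/465 = 0.643011.
P(both) = p₁ × p₂ = 0.779343 × 0.643011 = 0.501126.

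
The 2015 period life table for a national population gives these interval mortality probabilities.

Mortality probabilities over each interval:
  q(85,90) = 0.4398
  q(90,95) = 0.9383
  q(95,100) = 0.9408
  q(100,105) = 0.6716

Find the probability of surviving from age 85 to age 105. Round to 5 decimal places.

0.00067

P(survive 85→105) = (1 − 0.4398) × (1 − 0.9383) × (1 − 0.9408) × (1 − 0.6716).
= 0.5602 × 0.0617 × 0.0592 × 0.3284 = 0.000672.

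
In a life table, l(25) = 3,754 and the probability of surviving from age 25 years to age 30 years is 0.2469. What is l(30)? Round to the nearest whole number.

l(30) = l(25) × p = 3,754 × 0.2469 = 927.

927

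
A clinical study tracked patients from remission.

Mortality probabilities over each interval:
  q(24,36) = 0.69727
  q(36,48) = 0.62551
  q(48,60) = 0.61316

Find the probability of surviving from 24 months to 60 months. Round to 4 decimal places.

Survival from 24 to 60 is the product of surviving each interval: (1 − 0.69727) × (1 − 0.62551) × (1 − 0.61316).
= 0.30273 × 0.37449 × 0.38684 = 0.043856.

0.0439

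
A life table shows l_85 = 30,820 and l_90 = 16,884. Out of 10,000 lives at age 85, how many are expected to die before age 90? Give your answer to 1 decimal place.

The relevant probability is 1 − 16,884/30,820 = 0.452174.
Expected number = 10,000 × 0.452174 = 4521.7.

4521.7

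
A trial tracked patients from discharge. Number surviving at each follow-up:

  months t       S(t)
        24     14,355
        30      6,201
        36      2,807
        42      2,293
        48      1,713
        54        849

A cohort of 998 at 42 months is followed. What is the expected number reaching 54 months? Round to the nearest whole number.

The relevant probability is 849/2,293 = 0.370257.
Expected number = 998 × 0.370257 = 370.

370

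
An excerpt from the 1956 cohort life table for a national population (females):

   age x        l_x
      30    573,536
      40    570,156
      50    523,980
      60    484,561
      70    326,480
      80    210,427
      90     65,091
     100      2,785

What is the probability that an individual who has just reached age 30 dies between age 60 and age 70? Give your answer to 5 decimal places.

0.27563

We want 30|10q30 = (l_60 − l_70)/l_30.
This is the probability of reaching 60 but not 70, conditional on being alive at 30: (l_60 − l_70) / l_30.
= (484,561 − 326,480) / 573,536 = 158,081 / 573,536 = 0.275625.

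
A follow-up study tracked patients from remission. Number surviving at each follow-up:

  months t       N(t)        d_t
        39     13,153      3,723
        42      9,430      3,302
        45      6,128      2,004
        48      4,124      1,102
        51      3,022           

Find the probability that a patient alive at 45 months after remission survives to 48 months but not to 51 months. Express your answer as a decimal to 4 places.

0.1798

This is the probability of reaching 48 but not 51, conditional on being alive at 45: (N(48) − N(51)) / N(45).
= (4,124 − 3,022) / 6,128 = 1,102 / 6,128 = 0.179830.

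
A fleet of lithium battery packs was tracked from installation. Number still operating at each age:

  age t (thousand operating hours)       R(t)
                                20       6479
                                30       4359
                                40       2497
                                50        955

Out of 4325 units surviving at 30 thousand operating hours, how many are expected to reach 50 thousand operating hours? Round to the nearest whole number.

948

The relevant probability is 955/4359 = 0.219087.
Expected number = 4325 × 0.219087 = 948.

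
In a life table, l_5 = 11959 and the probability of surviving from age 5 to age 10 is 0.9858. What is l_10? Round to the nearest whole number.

l_10 = l_5 × p = 11959 × 0.9858 = 11789.

11789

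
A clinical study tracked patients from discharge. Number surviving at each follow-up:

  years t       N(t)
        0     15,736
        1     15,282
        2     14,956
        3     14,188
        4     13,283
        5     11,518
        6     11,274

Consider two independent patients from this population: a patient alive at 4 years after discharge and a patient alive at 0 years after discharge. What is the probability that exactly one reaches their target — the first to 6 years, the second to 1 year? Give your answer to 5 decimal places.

0.17137

p₁ = N(6)/N(4) = 11,274/13,283 = 0.848754; p₂ = N(1)/N(0) = 15,282/15,736 = 0.971149.
P(exactly one) = p₁(1−p₂) + (1−p₁)p₂ = 0.024487 + 0.146882 = 0.171370.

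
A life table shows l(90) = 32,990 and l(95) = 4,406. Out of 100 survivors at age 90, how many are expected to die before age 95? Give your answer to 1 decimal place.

The relevant probability is 1 − 4,406/32,990 = 0.866444.
Expected number = 100 × 0.866444 = 86.6.

86.6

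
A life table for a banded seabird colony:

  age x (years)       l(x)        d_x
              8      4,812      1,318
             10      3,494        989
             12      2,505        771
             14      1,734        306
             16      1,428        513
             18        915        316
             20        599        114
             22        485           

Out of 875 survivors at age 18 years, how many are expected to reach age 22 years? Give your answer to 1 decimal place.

The relevant probability is 485/915 = 0.530055.
Expected number = 875 × 0.530055 = 463.8.

463.8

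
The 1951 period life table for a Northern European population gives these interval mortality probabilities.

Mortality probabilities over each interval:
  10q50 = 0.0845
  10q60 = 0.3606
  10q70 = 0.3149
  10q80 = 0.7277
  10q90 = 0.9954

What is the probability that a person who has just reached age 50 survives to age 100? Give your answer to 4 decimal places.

0.0005

The overall survival probability is (1 − 0.0845) × (1 − 0.3606) × (1 − 0.3149) × (1 − 0.7277) × (1 − 0.9954).
= 0.9155 × 0.6394 × 0.6851 × 0.2723 × 0.0046 = 0.000502.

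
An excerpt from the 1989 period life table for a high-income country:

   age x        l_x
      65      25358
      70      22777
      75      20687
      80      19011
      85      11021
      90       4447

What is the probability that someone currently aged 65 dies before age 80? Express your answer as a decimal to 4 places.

0.2503

P(die before 80 | alive at 65) = 1 − l_80/l_65 = 1 − 19011/25358 = (6347)/25358 = 0.250296.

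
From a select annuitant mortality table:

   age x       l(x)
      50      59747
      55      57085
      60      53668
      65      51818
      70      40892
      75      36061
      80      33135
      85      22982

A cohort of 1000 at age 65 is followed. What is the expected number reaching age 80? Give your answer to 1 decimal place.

The relevant probability is 33135/51818 = 0.639450.
Expected number = 1000 × 0.639450 = 639.4.

639.4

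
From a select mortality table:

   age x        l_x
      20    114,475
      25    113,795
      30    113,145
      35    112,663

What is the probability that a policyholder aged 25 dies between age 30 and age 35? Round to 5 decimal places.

We want 5|5q25 = (l_30 − l_35)/l_25.
This is the probability of reaching 30 but not 35, conditional on being alive at 25: (l_30 − l_35) / l_25.
= (113,145 − 112,663) / 113,795 = 482 / 113,795 = 0.004236.

0.00424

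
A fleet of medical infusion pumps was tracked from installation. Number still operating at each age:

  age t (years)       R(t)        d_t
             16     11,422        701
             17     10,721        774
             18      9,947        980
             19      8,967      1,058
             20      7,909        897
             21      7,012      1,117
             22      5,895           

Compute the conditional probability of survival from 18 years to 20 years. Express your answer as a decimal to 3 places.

The conditional survival probability is R(20)/R(18) = 7,909/9,947 = 0.795114.

0.795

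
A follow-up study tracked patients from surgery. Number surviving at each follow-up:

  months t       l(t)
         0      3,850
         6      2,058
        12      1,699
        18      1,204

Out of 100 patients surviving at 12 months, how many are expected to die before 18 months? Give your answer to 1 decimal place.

29.1

The relevant probability is 1 − 1,204/1,699 = 0.291348.
Expected number = 100 × 0.291348 = 29.1.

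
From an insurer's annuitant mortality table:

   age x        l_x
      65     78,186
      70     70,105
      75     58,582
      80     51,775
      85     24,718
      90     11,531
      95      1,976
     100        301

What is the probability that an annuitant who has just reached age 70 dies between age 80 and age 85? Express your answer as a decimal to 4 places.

0.3859

We want 10|5q70 = (l_80 − l_85)/l_70.
This is the probability of reaching 80 but not 85, conditional on being alive at 70: (l_80 − l_85) / l_70.
= (51,775 − 24,718) / 70,105 = 27,057 / 70,105 = 0.385950.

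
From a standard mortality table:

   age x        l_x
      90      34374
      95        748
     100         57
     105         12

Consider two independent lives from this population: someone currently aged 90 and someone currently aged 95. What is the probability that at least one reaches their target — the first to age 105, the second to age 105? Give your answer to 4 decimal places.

p₁ = l_105/l_90 = 12/34374 = 0.000349; p₂ = l_105/l_95 = 12/748 = 0.016043.
P(at least one) = 1 − (1−p₁)(1−p₂) = 1 − 0.999651 × 0.983957 = 0.016386.

0.0164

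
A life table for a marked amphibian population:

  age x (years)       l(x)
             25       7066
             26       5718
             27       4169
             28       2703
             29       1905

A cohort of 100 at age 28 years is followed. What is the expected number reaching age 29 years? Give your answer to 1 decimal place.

The relevant probability is 1905/2703 = 0.704772.
Expected number = 100 × 0.704772 = 70.5.

70.5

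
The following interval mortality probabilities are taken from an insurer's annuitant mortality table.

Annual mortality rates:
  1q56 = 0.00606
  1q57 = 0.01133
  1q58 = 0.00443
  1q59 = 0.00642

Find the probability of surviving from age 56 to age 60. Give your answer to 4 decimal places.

0.9720

The overall survival probability is (1 − 0.00606) × (1 − 0.01133) × (1 − 0.00443) × (1 − 0.00642).
= 0.99394 × 0.98867 × 0.99557 × 0.99358 = 0.972045.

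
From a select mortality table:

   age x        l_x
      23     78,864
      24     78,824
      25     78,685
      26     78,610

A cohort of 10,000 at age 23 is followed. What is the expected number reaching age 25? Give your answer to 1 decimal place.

The relevant probability is 78,685/78,864 = 0.997730.
Expected number = 10,000 × 0.997730 = 9977.3.

9977.3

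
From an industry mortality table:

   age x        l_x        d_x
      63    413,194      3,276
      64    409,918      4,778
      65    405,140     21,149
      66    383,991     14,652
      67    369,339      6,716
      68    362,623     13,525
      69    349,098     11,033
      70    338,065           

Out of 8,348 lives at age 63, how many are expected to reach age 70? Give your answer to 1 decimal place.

The relevant probability is 338,065/413,194 = 0.818175.
Expected number = 8,348 × 0.818175 = 6830.1.

6830.1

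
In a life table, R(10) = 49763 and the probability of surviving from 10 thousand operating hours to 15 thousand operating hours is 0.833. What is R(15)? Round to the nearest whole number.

41453

R(15) = R(10) × p = 49763 × 0.833 = 41453.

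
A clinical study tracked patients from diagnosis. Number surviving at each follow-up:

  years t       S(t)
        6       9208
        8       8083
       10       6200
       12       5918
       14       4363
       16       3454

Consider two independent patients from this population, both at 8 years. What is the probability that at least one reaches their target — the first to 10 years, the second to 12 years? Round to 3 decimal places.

0.938

p₁ = S(10)/S(8) = 6200/8083 = 0.767042; p₂ = S(12)/S(8) = 5918/8083 = 0.732154.
P(at least one) = 1 − (1−p₁)(1−p₂) = 1 − 0.232958 × 0.267846 = 0.937603.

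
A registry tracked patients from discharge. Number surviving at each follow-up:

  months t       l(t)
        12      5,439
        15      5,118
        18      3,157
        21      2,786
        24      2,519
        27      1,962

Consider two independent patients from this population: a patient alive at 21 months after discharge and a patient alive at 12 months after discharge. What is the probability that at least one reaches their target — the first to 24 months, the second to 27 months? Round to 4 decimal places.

p₁ = l(24)/l(21) = 2,519/2,786 = 0.904164; p₂ = l(27)/l(12) = 1,962/5,439 = 0.360728.
P(at least one) = 1 − (1−p₁)(1−p₂) = 1 − 0.095836 × 0.639272 = 0.938735.

0.9387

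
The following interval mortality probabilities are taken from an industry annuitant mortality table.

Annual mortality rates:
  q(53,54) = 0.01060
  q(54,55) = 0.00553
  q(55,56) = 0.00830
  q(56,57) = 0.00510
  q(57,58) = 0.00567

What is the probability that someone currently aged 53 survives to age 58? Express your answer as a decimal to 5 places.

0.96528

Survival from 53 to 58 is the product of surviving each interval: (1 − 0.01060) × (1 − 0.00553) × (1 − 0.00830) × (1 − 0.00510) × (1 − 0.00567).
= 0.98940 × 0.99447 × 0.99170 × 0.99490 × 0.99433 = 0.965281.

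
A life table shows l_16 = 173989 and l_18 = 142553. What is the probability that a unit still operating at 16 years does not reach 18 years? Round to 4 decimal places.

0.1807

P(fail before 18 | operational at 16) = 1 − l_18/l_16 = 1 − 142553/173989 = (31436)/173989 = 0.180678.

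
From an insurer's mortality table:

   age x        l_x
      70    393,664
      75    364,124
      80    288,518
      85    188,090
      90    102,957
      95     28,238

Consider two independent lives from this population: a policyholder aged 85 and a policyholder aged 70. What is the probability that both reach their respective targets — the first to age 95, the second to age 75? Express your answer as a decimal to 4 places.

0.1389

p₁ = l_95/l_85 = 28,238/188,090 = 0.150130; p₂ = l_75/l_70 = 364,124/393,664 = 0.924961.
P(both) = p₁ × p₂ = 0.150130 × 0.924961 = 0.138864.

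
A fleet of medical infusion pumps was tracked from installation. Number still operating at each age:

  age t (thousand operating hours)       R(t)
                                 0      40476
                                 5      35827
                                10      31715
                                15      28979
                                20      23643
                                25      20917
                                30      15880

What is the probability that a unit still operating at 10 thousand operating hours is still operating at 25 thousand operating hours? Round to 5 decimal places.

0.65953

The conditional survival probability is R(25)/R(10) = 20917/31715 = 0.659530.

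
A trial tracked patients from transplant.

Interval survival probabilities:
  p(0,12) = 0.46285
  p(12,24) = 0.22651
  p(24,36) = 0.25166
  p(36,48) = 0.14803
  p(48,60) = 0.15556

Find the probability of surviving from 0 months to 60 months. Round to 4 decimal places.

The overall survival probability is 0.46285 × 0.22651 × 0.25166 × 0.14803 × 0.15556.
= 0.000608.

0.0006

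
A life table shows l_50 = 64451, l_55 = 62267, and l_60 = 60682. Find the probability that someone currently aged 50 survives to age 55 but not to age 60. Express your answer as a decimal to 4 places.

We want 5|5q50 = (l_55 − l_60)/l_50.
This is the probability of reaching 55 but not 60, conditional on being alive at 50: (l_55 − l_60) / l_50.
= (62267 − 60682) / 64451 = 1585 / 64451 = 0.024592.

0.0246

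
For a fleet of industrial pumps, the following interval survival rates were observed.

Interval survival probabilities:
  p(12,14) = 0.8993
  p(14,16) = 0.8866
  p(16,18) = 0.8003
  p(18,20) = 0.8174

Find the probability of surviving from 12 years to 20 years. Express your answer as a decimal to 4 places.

0.5216

The overall survival probability is 0.8993 × 0.8866 × 0.8003 × 0.8174.
= 0.521579.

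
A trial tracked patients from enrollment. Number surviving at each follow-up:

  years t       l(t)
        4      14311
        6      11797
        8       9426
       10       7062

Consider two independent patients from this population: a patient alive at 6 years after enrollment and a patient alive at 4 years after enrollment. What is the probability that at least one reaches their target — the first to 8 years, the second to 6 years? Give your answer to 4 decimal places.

0.9647

p₁ = l(8)/l(6) = 9426/11797 = 0.799017; p₂ = l(6)/l(4) = 11797/14311 = 0.824331.
P(at least one) = 1 − (1−p₁)(1−p₂) = 1 − 0.200983 × 0.175669 = 0.964694.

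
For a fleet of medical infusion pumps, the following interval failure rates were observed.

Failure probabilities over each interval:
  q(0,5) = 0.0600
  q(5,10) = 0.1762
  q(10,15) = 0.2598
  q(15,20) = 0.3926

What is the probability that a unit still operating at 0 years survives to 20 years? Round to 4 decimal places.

Chaining the interval survival probabilities: (1 − 0.0600) × (1 − 0.1762) × (1 − 0.2598) × (1 − 0.3926).
= 0.9400 × 0.8238 × 0.7402 × 0.6074 = 0.348156.

0.3482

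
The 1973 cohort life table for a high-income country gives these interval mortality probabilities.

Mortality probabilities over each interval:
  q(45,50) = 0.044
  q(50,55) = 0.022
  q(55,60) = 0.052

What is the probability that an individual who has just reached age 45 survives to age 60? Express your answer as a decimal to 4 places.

0.8863

Chaining the interval survival probabilities: (1 − 0.044) × (1 − 0.022) × (1 − 0.052).
= 0.956 × 0.978 × 0.948 = 0.886350.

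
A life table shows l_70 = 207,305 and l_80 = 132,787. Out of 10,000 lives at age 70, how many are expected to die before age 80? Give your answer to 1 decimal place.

The relevant probability is 1 − 132,787/207,305 = 0.359461.
Expected number = 10,000 × 0.359461 = 3594.6.

3594.6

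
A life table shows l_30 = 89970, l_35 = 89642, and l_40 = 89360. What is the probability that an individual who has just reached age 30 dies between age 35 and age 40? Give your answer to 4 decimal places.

We want 5|5q30 = (l_35 − l_40)/l_30.
This is the probability of reaching 35 but not 40, conditional on being alive at 30: (l_35 − l_40) / l_30.
= (89642 − 89360) / 89970 = 282 / 89970 = 0.003134.

0.0031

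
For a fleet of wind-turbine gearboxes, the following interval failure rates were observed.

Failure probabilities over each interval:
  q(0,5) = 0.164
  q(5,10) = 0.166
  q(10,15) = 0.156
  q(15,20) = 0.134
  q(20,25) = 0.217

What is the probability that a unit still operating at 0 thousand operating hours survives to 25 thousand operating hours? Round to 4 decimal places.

0.3990

Chaining the interval survival probabilities: (1 − 0.164) × (1 − 0.166) × (1 − 0.156) × (1 − 0.134) × (1 − 0.217).
= 0.836 × 0.834 × 0.844 × 0.866 × 0.783 = 0.399020.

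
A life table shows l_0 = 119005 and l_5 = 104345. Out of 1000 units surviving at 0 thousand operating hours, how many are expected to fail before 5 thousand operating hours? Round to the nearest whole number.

The relevant probability is 1 − 104345/119005 = 0.123188.
Expected number = 1000 × 0.123188 = 123.

123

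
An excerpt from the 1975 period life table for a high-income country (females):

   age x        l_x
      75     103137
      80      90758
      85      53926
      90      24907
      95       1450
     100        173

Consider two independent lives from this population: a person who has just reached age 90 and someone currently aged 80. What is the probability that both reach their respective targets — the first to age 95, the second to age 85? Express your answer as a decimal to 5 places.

p₁ = l_95/l_90 = 1450/24907 = 0.058217; p₂ = l_85/l_80 = 53926/90758 = 0.594174.
P(both) = p₁ × p₂ = 0.058217 × 0.594174 = 0.034591.

0.03459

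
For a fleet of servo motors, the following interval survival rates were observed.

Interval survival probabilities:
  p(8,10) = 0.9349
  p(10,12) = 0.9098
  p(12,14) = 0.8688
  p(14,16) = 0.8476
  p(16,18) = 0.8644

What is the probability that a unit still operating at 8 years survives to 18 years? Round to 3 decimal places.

0.541

Chaining the interval survival probabilities: 0.9349 × 0.9098 × 0.8688 × 0.8476 × 0.8644.
= 0.541423.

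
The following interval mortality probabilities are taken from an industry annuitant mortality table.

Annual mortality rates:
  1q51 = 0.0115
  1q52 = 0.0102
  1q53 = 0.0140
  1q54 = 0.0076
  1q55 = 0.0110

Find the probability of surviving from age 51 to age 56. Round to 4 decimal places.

5p51 = (1 − 0.0115) × (1 − 0.0102) × (1 − 0.0140) × (1 − 0.0076) × (1 − 0.0110).
= 0.9885 × 0.9898 × 0.9860 × 0.9924 × 0.9890 = 0.946856.

0.9469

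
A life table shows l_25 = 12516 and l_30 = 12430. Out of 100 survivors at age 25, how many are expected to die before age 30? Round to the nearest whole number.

The relevant probability is 1 − 12430/12516 = 0.006871.
Expected number = 100 × 0.006871 = 1.

1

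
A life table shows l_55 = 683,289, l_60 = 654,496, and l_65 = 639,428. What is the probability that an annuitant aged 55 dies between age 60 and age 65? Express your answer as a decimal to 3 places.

This is the probability of reaching 60 but not 65, conditional on being alive at 55: (l_60 − l_65) / l_55.
= (654,496 − 639,428) / 683,289 = 15,068 / 683,289 = 0.022052.

0.022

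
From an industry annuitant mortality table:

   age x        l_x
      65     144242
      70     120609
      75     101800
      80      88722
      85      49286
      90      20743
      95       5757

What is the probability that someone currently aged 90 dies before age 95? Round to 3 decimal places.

0.722

P(die before 95 | alive at 90) = 1 − l_95/l_90 = 1 − 5757/20743 = (14986)/20743 = 0.722461.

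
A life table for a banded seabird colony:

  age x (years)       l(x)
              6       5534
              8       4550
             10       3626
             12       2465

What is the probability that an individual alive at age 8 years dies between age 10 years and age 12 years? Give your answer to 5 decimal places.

This is the probability of reaching 10 but not 12, conditional on being alive at 8: (l(10) − l(12)) / l(8).
= (3626 − 2465) / 4550 = 1161 / 4550 = 0.255165.

0.25516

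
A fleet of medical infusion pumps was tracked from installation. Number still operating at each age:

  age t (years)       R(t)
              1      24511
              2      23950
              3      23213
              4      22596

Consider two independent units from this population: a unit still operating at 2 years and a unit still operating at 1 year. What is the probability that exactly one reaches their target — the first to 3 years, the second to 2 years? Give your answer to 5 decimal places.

0.05225

p₁ = R(3)/R(2) = 23213/23950 = 0.969228; p₂ = R(2)/R(1) = 23950/24511 = 0.977112.
P(exactly one) = p₁(1−p₂) + (1−p₁)p₂ = 0.022184 + 0.030068 = 0.052251.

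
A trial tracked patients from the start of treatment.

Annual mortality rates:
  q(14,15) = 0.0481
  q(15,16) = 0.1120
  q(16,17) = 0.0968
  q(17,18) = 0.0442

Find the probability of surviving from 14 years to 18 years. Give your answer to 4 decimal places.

0.7297

P(survive 14→18) = (1 − 0.0481) × (1 − 0.1120) × (1 − 0.0968) × (1 − 0.0442).
= 0.9519 × 0.8880 × 0.9032 × 0.9558 = 0.729718.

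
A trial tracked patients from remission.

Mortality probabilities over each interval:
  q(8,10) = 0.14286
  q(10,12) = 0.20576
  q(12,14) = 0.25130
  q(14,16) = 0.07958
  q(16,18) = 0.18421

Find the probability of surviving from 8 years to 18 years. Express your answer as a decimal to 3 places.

0.383

P(survive 8→18) = (1 − 0.14286) × (1 − 0.20576) × (1 − 0.25130) × (1 − 0.07958) × (1 − 0.18421).
= 0.85714 × 0.79424 × 0.74870 × 0.92042 × 0.81579 = 0.382715.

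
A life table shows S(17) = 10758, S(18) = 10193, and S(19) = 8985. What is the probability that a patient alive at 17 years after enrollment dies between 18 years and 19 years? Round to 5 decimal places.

0.11229

This is the probability of reaching 18 but not 19, conditional on being alive at 17: (S(18) − S(19)) / S(17).
= (10193 − 8985) / 10758 = 1208 / 10758 = 0.112289.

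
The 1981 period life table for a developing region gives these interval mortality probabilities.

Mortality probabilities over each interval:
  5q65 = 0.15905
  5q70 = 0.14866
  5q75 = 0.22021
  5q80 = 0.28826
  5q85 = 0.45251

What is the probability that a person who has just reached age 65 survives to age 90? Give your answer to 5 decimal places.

25p65 = (1 − 0.15905) × (1 − 0.14866) × (1 − 0.22021) × (1 − 0.28826) × (1 − 0.45251).
= 0.84095 × 0.85134 × 0.77979 × 0.71174 × 0.54749 = 0.217545.

0.21754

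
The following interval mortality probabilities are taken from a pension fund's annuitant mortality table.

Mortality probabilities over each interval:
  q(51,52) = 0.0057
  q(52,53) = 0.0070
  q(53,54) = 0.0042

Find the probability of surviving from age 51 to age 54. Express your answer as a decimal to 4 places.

0.9832

The overall survival probability is (1 − 0.0057) × (1 − 0.0070) × (1 − 0.0042).
= 0.9943 × 0.9930 × 0.9958 = 0.983193.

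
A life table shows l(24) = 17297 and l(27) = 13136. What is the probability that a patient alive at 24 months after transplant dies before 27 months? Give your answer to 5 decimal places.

0.24056

P(die before 27 | alive at 24) = 1 − l(27)/l(24) = 1 − 13136/17297 = (4161)/17297 = 0.240562.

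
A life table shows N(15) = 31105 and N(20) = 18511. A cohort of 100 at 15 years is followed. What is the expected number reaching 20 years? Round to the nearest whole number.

The relevant probability is 18511/31105 = 0.595113.
Expected number = 100 × 0.595113 = 60.

60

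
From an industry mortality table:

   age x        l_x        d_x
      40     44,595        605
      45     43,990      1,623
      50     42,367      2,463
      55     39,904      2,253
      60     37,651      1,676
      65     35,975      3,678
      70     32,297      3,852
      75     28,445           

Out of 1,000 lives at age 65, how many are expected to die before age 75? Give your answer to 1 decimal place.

The relevant probability is 1 − 28,445/35,975 = 0.209312.
Expected number = 1,000 × 0.209312 = 209.3.

209.3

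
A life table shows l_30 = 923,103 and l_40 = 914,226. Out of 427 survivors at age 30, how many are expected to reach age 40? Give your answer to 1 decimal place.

422.9

The relevant probability is 914,226/923,103 = 0.990384.
Expected number = 427 × 0.990384 = 422.9.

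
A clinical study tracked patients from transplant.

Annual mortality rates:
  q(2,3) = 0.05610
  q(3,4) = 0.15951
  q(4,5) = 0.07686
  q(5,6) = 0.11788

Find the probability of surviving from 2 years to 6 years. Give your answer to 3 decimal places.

The overall survival probability is (1 − 0.05610) × (1 − 0.15951) × (1 − 0.07686) × (1 − 0.11788).
= 0.94390 × 0.84049 × 0.92314 × 0.88212 = 0.646032.

0.646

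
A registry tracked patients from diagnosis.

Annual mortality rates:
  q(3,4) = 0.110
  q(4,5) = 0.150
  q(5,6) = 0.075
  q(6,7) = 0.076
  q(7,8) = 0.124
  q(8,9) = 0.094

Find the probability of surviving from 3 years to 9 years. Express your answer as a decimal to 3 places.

Chaining the interval survival probabilities: (1 − 0.110) × (1 − 0.150) × (1 − 0.075) × (1 − 0.076) × (1 − 0.124) × (1 − 0.094).
= 0.890 × 0.850 × 0.925 × 0.924 × 0.876 × 0.906 = 0.513163.

0.513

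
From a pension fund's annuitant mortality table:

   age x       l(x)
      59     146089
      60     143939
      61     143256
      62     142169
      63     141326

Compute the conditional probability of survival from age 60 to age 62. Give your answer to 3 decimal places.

The conditional survival probability is l(62)/l(60) = 142169/143939 = 0.987703.

0.988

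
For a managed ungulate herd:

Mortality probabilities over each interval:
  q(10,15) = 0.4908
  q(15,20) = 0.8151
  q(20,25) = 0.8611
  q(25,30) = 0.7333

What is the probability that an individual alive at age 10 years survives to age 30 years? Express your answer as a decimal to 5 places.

0.00349

The overall survival probability is (1 − 0.4908) × (1 − 0.8151) × (1 − 0.8611) × (1 − 0.7333).
= 0.5092 × 0.1849 × 0.1389 × 0.2667 = 0.003488.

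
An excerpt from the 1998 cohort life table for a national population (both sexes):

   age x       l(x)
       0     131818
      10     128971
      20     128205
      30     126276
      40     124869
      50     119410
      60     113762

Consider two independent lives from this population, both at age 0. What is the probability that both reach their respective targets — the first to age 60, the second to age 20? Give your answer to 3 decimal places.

p₁ = l(60)/l(0) = 113762/131818 = 0.863023; p₂ = l(20)/l(0) = 128205/131818 = 0.972591.
P(both) = p₁ × p₂ = 0.863023 × 0.972591 = 0.839368.

0.839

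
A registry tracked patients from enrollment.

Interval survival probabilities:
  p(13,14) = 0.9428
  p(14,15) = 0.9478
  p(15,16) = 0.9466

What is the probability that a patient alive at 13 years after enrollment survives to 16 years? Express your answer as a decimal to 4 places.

The overall survival probability is 0.9428 × 0.9478 × 0.9466.
= 0.845868.

0.8459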